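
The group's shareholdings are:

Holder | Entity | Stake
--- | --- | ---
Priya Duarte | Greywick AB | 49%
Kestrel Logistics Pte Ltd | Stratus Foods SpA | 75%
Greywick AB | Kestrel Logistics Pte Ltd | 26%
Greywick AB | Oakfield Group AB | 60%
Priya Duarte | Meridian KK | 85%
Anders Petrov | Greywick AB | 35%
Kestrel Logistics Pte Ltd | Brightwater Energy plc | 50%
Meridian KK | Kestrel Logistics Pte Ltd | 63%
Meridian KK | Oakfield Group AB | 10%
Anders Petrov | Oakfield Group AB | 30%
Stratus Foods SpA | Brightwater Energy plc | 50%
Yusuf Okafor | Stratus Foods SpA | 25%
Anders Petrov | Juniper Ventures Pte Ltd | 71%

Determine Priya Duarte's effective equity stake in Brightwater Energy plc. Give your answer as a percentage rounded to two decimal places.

Priya reaches Brightwater along 4 paths.
Via Meridian → Kestrel → Stratus: 85% × 63% × 75% × 50% = 20.08125%.
Via Greywick → Kestrel → Stratus: 49% × 26% × 75% × 50% = 4.7775%.
Via Meridian → Kestrel: 85% × 63% × 50% = 26.775%.
Via Greywick → Kestrel: 49% × 26% × 50% = 6.37%.
Total: 20.08125% + 4.7775% + 26.775% + 6.37% = 58.00375%.
Rounded: 58.00%.

58.00%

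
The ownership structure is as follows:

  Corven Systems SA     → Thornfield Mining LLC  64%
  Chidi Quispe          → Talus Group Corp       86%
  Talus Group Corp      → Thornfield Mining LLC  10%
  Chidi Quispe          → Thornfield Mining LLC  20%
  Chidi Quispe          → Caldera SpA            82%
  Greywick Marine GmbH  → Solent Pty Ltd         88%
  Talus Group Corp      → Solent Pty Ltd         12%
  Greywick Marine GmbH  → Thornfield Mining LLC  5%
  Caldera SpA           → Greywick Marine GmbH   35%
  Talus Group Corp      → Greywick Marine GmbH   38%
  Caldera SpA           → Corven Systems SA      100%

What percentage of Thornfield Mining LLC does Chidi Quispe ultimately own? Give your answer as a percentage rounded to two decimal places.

84.15%

Chidi reaches Thornfield along 5 paths.
Direct stake: 20% = 20%.
Via Caldera → Corven: 82% × 100% × 64% = 52.48%.
Via Talus: 86% × 10% = 8.6%.
Via Caldera → Greywick: 82% × 35% × 5% = 1.435%.
Via Talus → Greywick: 86% × 38% × 5% = 1.634%.
Total: 20% + 52.48% + 8.6% + 1.435% + 1.634% = 84.149%.
Rounded: 84.15%.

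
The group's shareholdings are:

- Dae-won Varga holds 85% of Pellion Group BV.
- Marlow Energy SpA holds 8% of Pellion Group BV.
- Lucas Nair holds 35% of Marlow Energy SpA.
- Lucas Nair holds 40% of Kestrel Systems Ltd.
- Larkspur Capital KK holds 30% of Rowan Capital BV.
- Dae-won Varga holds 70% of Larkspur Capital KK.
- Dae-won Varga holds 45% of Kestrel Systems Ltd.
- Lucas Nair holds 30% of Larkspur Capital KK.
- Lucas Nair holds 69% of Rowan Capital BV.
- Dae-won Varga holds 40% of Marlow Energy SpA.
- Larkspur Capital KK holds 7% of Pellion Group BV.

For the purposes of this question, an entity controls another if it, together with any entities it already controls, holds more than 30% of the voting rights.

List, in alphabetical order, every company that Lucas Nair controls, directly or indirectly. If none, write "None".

Kestrel Systems Ltd, Marlow Energy SpA, Rowan Capital BV

Lucas holds 40% of Kestrel, so Lucas controls Kestrel.
Lucas holds 35% of Marlow, so Lucas controls Marlow.
Lucas holds 69% of Rowan, so Lucas controls Rowan.
No other company's threshold is met.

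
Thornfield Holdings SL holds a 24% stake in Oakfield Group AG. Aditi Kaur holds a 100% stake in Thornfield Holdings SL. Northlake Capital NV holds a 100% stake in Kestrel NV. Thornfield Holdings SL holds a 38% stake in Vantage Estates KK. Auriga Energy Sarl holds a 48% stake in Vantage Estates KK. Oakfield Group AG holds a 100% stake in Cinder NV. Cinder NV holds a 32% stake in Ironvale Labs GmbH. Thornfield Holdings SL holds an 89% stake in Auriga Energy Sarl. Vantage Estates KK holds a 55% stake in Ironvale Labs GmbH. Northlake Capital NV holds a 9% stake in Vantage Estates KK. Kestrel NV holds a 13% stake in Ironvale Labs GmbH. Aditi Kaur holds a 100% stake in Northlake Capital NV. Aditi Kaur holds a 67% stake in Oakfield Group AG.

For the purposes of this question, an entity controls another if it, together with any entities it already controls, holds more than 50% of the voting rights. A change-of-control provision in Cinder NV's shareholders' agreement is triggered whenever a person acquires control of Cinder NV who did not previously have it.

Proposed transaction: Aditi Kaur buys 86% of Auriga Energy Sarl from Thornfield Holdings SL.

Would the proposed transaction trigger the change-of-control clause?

No

The purchase adds only to Aditi's holdings (Thornfield's stake shrinks), so Aditi is the only person who could newly come to control Cinder.
Aditi holds 100% of Thornfield, so Aditi controls Thornfield.
Thornfield and Aditi together hold 24% + 67% = 91% of Oakfield, so Aditi controls Oakfield.
Oakfield holds 100% of Cinder, so Aditi controls Cinder.
So Aditi already controls Cinder before the transaction.
After the purchase, Aditi holds 86% of Auriga directly, and Thornfield's stake falls to 3%.
Aditi controlled Cinder already, so this is not a new person acquiring control; every other person's position is unchanged or reduced.
No new person acquires control, so the clause is not triggered.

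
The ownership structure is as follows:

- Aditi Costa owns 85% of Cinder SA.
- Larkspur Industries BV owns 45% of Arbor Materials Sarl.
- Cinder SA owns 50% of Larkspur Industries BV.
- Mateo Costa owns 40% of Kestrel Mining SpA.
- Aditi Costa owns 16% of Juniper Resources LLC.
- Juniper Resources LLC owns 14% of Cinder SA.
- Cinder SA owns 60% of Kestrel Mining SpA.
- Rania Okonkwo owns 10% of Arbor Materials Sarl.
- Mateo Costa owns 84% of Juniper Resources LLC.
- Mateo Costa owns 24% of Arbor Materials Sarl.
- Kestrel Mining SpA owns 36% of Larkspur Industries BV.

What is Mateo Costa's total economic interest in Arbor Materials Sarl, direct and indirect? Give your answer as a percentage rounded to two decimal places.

34.27%

Mateo reaches Arbor along 4 paths.
Via Kestrel → Larkspur: 40% × 36% × 45% = 6.48%.
Via Juniper → Cinder → Kestrel → Larkspur: 84% × 14% × 60% × 36% × 45% = 1.143072%.
Via Juniper → Cinder → Larkspur: 84% × 14% × 50% × 45% = 2.646%.
Direct stake: 24% = 24%.
Total: 6.48% + 1.143072% + 2.646% + 24% = 34.269072%.
Rounded: 34.27%.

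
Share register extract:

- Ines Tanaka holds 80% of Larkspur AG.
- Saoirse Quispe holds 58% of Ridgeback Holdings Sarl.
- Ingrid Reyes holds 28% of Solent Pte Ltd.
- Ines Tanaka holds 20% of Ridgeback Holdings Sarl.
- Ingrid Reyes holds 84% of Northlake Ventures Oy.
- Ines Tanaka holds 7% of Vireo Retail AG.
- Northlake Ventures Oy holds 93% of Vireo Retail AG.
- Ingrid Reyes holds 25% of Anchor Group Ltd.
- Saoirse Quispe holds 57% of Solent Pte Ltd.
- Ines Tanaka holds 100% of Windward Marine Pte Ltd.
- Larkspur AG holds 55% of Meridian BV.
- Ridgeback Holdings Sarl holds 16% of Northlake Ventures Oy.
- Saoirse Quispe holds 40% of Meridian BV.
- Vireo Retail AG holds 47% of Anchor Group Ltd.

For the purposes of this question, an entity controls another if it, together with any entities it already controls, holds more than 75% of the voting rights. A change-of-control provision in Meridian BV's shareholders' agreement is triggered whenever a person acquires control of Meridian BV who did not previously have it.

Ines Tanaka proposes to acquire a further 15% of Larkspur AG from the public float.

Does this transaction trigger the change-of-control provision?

The purchase changes only Ines's holdings, so Ines is the only person who could newly come to control Meridian.
Ines holds 80% of Larkspur, so Ines controls Larkspur.
Ines holds 100% of Windward, so Ines controls Windward.
In Meridian, Ines's side holds only 55%, not > 75%.
So before the transaction, Ines does not control Meridian.
After the purchase, Ines's direct stake in Larkspur rises to 80% + 15% = 95%.
Ines holds 95% of Larkspur, so Ines controls Larkspur.
After the transaction, Ines's side holds 55% of Meridian, not > 75%, so Ines still does not control Meridian.
No new person acquires control, so the clause is not triggered.

No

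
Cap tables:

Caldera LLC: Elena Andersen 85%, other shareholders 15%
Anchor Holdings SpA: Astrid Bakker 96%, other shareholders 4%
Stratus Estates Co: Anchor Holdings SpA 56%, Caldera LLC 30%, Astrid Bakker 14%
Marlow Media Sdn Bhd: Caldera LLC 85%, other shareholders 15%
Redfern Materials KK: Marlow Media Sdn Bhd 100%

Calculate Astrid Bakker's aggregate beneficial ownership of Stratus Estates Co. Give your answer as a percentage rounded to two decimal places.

67.76%

Astrid reaches Stratus along 2 paths.
Via Anchor: 96% × 56% = 53.76%.
Direct stake: 14% = 14%.
Total: 53.76% + 14% = 67.76%.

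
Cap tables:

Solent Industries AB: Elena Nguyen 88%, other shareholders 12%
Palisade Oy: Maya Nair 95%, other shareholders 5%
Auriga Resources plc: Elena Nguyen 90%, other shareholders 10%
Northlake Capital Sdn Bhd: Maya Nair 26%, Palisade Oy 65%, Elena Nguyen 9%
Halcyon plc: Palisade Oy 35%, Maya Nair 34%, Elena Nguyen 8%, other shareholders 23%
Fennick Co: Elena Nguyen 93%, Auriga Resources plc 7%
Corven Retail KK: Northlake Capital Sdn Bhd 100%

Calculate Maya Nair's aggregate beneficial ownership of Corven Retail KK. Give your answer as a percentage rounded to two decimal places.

87.75%

Maya reaches Corven along 2 paths.
Via Northlake: 26% × 100% = 26%.
Via Palisade → Northlake: 95% × 65% × 100% = 61.75%.
Total: 26% + 61.75% = 87.75%.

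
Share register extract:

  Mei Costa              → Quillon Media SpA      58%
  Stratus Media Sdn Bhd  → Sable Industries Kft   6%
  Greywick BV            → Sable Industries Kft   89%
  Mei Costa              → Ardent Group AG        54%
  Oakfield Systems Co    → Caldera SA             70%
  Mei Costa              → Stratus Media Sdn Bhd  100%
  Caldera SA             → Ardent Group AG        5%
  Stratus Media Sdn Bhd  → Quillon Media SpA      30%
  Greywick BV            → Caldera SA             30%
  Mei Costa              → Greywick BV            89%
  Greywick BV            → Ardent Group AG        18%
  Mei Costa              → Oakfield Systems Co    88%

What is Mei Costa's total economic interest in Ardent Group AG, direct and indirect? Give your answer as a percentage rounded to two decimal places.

Mei reaches Ardent along 4 paths.
Via Greywick → Caldera: 89% × 30% × 5% = 1.335%.
Via Oakfield → Caldera: 88% × 70% × 5% = 3.08%.
Direct stake: 54% = 54%.
Via Greywick: 89% × 18% = 16.02%.
Total: 1.335% + 3.08% + 54% + 16.02% = 74.435%.
Rounded: 74.44%.

74.44%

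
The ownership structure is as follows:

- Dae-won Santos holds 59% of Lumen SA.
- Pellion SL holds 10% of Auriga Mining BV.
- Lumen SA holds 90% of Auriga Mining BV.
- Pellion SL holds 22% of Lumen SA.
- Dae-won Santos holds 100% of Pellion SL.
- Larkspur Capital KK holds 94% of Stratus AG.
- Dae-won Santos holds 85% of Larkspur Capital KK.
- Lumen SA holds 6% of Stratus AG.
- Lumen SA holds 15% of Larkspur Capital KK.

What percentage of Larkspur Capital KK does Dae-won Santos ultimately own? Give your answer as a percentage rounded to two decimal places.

Dae-won reaches Larkspur along 3 paths.
Via Lumen: 59% × 15% = 8.85%.
Via Pellion → Lumen: 100% × 22% × 15% = 3.3%.
Direct stake: 85% = 85%.
Total: 8.85% + 3.3% + 85% = 97.15%.

97.15%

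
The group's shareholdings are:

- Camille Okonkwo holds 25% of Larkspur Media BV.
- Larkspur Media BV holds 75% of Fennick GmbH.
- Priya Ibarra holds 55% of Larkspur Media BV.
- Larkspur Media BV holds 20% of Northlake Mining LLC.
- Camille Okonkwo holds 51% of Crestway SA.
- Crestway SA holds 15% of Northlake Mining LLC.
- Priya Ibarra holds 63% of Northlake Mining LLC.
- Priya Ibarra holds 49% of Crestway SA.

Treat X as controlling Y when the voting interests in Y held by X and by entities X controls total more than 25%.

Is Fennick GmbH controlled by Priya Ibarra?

Priya holds 55% of Larkspur, so Priya controls Larkspur.
Larkspur holds 75% of Fennick, so Priya controls Fennick.

Yes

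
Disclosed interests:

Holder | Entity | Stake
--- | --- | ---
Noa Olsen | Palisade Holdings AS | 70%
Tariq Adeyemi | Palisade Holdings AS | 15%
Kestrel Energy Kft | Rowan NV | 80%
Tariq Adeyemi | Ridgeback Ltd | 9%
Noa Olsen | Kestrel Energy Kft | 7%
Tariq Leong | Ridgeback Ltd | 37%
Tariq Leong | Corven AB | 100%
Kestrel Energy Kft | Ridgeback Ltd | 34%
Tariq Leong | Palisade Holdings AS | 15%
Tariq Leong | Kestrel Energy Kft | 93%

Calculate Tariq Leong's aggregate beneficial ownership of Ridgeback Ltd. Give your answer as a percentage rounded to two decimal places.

68.62%

Tariq Leong reaches Ridgeback along 2 paths.
Direct stake: 37% = 37%.
Via Kestrel: 93% × 34% = 31.62%.
Total: 37% + 31.62% = 68.62%.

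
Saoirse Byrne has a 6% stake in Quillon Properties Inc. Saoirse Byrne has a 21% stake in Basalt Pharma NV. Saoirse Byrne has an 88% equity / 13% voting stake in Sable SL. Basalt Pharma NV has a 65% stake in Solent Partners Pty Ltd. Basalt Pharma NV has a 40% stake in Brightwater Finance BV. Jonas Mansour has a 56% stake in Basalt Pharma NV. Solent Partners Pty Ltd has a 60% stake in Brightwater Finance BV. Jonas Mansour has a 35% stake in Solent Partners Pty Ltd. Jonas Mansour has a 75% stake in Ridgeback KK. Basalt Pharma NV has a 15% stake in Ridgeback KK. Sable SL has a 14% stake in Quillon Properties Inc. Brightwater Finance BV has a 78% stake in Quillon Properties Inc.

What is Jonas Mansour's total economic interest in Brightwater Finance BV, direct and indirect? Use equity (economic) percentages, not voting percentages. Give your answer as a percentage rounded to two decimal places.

65.24%

Jonas reaches Brightwater along 3 paths.
Via Basalt → Solent: 56% × 65% × 60% = 21.84%.
Via Solent: 35% × 60% = 21%.
Via Basalt: 56% × 40% = 22.4%.
Total: 21.84% + 21% + 22.4% = 65.24%.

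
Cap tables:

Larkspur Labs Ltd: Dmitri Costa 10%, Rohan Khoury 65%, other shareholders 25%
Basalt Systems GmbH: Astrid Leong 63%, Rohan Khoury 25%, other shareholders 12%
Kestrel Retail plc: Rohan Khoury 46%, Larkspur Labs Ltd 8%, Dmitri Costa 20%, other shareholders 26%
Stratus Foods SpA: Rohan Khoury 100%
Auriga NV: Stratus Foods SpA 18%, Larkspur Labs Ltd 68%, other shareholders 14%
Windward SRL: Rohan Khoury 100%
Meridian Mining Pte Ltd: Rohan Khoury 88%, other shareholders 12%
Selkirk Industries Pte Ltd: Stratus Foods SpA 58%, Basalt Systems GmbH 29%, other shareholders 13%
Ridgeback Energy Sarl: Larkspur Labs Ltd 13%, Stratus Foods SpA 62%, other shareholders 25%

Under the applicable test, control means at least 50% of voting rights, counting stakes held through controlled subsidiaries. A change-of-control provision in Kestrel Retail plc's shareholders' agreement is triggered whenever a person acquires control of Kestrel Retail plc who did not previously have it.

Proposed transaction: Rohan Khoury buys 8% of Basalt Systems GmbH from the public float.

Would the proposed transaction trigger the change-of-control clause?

No

The purchase changes only Rohan's holdings, so Rohan is the only person who could newly come to control Kestrel.
Rohan holds 65% of Larkspur, so Rohan controls Larkspur.
Rohan and Larkspur together hold 46% + 8% = 54% of Kestrel, so Rohan controls Kestrel.
So Rohan already controls Kestrel before the transaction.
After the purchase, Rohan's direct stake in Basalt rises to 25% + 8% = 33%.
Rohan controlled Kestrel already, so this is not a new person acquiring control; every other person's position is unchanged or reduced.
No new person acquires control, so the clause is not triggered.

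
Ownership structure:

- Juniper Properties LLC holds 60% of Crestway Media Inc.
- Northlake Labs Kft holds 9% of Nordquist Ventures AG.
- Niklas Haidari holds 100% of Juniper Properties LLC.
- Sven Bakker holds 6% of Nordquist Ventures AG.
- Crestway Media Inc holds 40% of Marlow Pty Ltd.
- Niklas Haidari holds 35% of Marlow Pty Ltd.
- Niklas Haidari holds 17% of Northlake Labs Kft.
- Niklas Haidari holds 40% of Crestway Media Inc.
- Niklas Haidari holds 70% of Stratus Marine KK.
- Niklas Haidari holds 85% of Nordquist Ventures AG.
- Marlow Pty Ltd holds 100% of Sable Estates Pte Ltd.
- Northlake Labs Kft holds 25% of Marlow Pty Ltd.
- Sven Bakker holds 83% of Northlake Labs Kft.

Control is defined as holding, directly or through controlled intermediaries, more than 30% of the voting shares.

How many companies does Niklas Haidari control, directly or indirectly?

Niklas holds 100% of Juniper, so Niklas controls Juniper.
Niklas holds 85% of Nordquist, so Niklas controls Nordquist.
Juniper and Niklas together hold 60% + 40% = 100% of Crestway, so Niklas controls Crestway.
Niklas and Crestway together hold 35% + 40% = 75% of Marlow, so Niklas controls Marlow.
Niklas holds 70% of Stratus, so Niklas controls Stratus.
Marlow holds 100% of Sable, so Niklas controls Sable.
No other company's threshold is met.
Niklas controls 6 companies.

6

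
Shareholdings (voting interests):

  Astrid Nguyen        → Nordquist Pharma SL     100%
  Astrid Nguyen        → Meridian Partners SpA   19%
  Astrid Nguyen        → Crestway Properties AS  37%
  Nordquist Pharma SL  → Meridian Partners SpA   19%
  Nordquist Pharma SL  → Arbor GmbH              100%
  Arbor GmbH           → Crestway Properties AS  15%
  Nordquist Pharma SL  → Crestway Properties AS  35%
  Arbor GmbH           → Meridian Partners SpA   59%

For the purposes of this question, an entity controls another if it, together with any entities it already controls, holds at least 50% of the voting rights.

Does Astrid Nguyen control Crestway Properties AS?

Yes

Astrid holds 100% of Nordquist, so Astrid controls Nordquist.
Nordquist holds 100% of Arbor, so Astrid controls Arbor.
Nordquist and Arbor and Astrid together hold 35% + 15% + 37% = 87% of Crestway, so Astrid controls Crestway.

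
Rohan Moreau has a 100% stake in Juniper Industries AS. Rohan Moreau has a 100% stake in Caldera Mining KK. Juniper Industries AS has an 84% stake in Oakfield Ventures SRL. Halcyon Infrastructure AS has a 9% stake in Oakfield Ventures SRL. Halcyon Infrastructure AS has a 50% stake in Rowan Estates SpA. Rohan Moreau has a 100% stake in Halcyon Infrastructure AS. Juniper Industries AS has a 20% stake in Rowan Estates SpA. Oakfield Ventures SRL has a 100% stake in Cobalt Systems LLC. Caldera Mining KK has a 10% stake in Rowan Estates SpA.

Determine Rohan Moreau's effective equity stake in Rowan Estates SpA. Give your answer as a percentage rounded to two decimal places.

Rohan reaches Rowan along 3 paths.
Via Juniper: 100% × 20% = 20%.
Via Caldera: 100% × 10% = 10%.
Via Halcyon: 100% × 50% = 50%.
Total: 20% + 10% + 50% = 80%.
Rounded: 80.00%.

80.00%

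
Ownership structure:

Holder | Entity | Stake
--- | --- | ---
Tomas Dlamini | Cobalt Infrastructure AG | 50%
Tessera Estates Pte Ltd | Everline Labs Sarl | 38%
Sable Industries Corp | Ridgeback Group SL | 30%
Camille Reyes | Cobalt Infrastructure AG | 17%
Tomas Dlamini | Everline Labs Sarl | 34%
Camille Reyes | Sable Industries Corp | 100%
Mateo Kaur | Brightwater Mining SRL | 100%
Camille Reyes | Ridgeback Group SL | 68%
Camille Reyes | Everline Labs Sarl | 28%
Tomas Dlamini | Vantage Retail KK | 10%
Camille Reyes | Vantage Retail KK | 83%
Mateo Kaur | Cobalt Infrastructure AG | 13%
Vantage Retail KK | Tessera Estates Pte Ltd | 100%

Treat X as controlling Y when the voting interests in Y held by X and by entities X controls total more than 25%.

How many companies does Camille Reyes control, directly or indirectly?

5

Camille holds 83% of Vantage, so Camille controls Vantage.
Camille holds 100% of Sable, so Camille controls Sable.
Vantage holds 100% of Tessera, so Camille controls Tessera.
Camille and Tessera together hold 28% + 38% = 66% of Everline, so Camille controls Everline.
Camille and Sable together hold 68% + 30% = 98% of Ridgeback, so Camille controls Ridgeback.
No other company's threshold is met.
Camille controls 5 companies.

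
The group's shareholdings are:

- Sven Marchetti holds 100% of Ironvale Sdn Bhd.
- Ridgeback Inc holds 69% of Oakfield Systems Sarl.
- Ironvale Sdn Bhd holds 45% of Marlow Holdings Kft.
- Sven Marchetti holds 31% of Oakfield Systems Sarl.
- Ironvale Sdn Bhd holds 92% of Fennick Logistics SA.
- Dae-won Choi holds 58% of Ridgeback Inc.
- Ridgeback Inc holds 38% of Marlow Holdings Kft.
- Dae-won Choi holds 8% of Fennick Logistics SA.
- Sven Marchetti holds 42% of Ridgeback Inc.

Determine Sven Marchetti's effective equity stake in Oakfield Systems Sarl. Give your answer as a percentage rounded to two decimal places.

59.98%

Sven reaches Oakfield along 2 paths.
Direct stake: 31% = 31%.
Via Ridgeback: 42% × 69% = 28.98%.
Total: 31% + 28.98% = 59.98%.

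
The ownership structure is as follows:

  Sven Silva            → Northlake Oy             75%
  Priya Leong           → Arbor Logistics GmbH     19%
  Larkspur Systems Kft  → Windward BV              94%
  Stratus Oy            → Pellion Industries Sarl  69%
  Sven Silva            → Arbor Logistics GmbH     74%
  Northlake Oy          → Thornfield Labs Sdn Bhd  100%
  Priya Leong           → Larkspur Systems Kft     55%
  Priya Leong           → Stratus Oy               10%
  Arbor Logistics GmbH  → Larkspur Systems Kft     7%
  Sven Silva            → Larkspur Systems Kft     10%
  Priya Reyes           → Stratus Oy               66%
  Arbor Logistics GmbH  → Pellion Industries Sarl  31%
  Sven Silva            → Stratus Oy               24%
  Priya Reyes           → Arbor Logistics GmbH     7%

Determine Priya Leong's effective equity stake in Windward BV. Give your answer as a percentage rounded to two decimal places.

52.95%

Priya Leong reaches Windward along 2 paths.
Via Arbor → Larkspur: 19% × 7% × 94% = 1.2502%.
Via Larkspur: 55% × 94% = 51.7%.
Total: 1.2502% + 51.7% = 52.9502%.
Rounded: 52.95%.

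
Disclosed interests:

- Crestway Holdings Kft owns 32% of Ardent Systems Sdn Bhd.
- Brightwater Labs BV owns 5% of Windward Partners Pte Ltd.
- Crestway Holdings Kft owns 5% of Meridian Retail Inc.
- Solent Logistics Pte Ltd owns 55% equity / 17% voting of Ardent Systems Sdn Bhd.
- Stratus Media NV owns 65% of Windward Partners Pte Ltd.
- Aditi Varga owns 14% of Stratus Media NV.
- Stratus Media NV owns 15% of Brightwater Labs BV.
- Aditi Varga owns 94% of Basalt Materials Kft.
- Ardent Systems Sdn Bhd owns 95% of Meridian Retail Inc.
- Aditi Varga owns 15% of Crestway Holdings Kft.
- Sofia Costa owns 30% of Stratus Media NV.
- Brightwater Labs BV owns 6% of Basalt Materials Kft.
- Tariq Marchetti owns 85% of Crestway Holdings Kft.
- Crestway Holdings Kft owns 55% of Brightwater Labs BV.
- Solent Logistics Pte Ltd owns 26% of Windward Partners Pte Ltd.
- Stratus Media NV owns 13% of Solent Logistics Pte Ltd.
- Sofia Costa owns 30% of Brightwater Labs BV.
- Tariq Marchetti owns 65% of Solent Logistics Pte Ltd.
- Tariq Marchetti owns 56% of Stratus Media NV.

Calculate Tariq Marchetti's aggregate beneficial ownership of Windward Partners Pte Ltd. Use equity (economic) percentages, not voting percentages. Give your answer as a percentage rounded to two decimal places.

57.95%

Tariq reaches Windward along 5 paths.
Via Solent: 65% × 26% = 16.9%.
Via Stratus → Solent: 56% × 13% × 26% = 1.8928%.
Via Stratus: 56% × 65% = 36.4%.
Via Crestway → Brightwater: 85% × 55% × 5% = 2.3375%.
Via Stratus → Brightwater: 56% × 15% × 5% = 0.42%.
Total: 16.9% + 1.8928% + 36.4% + 2.3375% + 0.42% = 57.9503%.
Rounded: 57.95%.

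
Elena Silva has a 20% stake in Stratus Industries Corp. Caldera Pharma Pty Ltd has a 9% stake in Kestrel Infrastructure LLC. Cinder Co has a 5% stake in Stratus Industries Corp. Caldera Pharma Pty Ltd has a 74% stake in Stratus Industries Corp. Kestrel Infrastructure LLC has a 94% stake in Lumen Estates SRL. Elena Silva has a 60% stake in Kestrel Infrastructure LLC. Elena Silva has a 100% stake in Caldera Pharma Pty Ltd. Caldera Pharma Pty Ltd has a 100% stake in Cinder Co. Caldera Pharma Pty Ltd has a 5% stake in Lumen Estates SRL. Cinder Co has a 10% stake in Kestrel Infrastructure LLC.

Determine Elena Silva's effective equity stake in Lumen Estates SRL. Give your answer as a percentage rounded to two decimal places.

79.26%

Elena reaches Lumen along 4 paths.
Via Caldera → Kestrel: 100% × 9% × 94% = 8.46%.
Via Caldera → Cinder → Kestrel: 100% × 100% × 10% × 94% = 9.4%.
Via Kestrel: 60% × 94% = 56.4%.
Via Caldera: 100% × 5% = 5%.
Total: 8.46% + 9.4% + 56.4% + 5% = 79.26%.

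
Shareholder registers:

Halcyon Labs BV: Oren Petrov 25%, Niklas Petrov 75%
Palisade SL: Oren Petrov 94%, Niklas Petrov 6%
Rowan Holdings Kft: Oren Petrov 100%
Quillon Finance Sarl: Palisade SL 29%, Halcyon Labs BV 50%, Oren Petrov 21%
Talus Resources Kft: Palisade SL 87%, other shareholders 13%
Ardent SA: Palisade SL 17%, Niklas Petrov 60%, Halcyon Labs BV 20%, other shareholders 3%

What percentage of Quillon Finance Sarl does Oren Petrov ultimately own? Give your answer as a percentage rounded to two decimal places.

Oren reaches Quillon along 3 paths.
Via Palisade: 94% × 29% = 27.26%.
Via Halcyon: 25% × 50% = 12.5%.
Direct stake: 21% = 21%.
Total: 27.26% + 12.5% + 21% = 60.76%.

60.76%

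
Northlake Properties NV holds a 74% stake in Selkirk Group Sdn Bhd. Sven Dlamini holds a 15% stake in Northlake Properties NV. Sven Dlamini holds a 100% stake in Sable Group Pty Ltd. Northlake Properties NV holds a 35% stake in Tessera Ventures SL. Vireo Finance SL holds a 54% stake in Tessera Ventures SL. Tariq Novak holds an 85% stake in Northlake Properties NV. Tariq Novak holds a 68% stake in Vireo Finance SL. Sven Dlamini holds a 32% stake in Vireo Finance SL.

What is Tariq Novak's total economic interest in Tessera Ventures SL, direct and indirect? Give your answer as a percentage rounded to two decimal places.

Tariq reaches Tessera along 2 paths.
Via Northlake: 85% × 35% = 29.75%.
Via Vireo: 68% × 54% = 36.72%.
Total: 29.75% + 36.72% = 66.47%.

66.47%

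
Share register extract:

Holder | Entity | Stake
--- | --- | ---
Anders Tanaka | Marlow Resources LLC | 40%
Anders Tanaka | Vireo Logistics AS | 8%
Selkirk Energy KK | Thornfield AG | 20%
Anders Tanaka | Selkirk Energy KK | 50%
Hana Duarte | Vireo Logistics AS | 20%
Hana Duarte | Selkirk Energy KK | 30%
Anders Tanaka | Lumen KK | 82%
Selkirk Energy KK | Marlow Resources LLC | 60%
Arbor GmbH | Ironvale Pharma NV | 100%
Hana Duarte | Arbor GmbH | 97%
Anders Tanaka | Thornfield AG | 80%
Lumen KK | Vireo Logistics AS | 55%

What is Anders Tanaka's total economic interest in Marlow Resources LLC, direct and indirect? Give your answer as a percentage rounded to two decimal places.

Anders reaches Marlow along 2 paths.
Via Selkirk: 50% × 60% = 30%.
Direct stake: 40% = 40%.
Total: 30% + 40% = 70%.
Rounded: 70.00%.

70.00%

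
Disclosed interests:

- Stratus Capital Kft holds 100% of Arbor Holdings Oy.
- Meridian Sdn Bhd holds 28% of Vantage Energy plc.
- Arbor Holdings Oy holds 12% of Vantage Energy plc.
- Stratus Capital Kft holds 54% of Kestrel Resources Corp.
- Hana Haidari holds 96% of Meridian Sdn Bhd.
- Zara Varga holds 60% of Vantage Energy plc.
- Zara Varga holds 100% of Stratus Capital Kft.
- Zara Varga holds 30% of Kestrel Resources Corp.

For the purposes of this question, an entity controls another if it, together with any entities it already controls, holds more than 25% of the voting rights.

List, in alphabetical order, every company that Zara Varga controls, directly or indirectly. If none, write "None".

Zara holds 100% of Stratus, so Zara controls Stratus.
Stratus holds 100% of Arbor, so Zara controls Arbor.
Stratus and Zara together hold 54% + 30% = 84% of Kestrel, so Zara controls Kestrel.
Arbor and Zara together hold 12% + 60% = 72% of Vantage, so Zara controls Vantage.
No other company's threshold is met.

Arbor Holdings Oy, Kestrel Resources Corp, Stratus Capital Kft, Vantage Energy plc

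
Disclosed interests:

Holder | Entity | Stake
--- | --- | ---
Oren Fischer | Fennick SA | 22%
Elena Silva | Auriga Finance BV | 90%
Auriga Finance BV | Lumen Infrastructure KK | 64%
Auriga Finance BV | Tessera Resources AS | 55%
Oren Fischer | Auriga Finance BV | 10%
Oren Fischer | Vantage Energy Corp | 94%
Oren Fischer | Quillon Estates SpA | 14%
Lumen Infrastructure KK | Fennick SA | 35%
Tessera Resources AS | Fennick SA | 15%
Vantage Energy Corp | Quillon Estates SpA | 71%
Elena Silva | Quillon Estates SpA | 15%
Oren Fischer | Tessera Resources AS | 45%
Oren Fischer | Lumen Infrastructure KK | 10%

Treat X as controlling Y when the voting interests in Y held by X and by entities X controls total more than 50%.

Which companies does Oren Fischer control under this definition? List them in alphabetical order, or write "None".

Quillon Estates SpA, Vantage Energy Corp

Oren holds 94% of Vantage, so Oren controls Vantage.
Vantage and Oren together hold 71% + 14% = 85% of Quillon, so Oren controls Quillon.
No other company's threshold is met.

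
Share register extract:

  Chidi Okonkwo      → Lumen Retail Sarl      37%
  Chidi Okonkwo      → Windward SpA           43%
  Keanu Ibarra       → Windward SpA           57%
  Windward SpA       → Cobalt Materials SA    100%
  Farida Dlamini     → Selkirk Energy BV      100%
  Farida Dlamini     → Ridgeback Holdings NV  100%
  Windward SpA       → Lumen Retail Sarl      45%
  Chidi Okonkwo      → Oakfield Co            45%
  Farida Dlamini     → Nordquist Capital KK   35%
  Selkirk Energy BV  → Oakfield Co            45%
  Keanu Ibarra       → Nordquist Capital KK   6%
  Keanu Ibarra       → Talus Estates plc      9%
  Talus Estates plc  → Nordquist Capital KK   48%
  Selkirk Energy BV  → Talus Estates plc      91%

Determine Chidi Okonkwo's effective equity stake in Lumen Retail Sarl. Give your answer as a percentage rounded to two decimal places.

56.35%

Chidi reaches Lumen along 2 paths.
Direct stake: 37% = 37%.
Via Windward: 43% × 45% = 19.35%.
Total: 37% + 19.35% = 56.35%.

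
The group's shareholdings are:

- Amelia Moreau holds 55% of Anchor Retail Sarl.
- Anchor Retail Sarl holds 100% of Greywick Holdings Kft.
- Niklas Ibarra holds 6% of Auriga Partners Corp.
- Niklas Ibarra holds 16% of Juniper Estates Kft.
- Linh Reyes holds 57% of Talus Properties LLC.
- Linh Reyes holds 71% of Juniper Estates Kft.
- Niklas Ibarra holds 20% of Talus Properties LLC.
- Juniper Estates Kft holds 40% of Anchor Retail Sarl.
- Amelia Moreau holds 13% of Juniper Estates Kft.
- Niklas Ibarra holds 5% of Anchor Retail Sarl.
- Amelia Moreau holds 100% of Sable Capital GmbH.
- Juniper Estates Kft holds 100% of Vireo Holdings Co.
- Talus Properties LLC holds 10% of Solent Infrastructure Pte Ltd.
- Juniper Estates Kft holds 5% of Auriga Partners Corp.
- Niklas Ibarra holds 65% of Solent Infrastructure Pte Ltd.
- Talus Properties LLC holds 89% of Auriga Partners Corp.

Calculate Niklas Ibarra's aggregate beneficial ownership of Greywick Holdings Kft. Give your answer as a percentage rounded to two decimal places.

11.40%

Niklas reaches Greywick along 2 paths.
Via Juniper → Anchor: 16% × 40% × 100% = 6.4%.
Via Anchor: 5% × 100% = 5%.
Total: 6.4% + 5% = 11.4%.
Rounded: 11.40%.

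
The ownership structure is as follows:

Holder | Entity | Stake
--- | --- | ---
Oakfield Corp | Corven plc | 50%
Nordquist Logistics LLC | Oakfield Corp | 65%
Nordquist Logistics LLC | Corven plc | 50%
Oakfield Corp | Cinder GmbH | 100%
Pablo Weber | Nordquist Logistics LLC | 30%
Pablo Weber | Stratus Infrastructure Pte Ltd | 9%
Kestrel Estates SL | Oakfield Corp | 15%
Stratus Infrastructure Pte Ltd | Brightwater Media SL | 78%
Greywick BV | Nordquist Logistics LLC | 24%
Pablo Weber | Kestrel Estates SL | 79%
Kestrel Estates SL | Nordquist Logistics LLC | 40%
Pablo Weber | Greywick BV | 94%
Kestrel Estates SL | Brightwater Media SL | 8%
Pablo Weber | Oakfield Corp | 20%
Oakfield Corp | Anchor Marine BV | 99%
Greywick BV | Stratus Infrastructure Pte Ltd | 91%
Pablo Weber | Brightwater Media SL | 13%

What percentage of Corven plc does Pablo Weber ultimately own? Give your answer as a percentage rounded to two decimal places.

85.36%

Pablo reaches Corven along 8 paths.
Via Greywick → Nordquist: 94% × 24% × 50% = 11.28%.
Via Nordquist: 30% × 50% = 15%.
Via Kestrel → Nordquist: 79% × 40% × 50% = 15.8%.
Via Greywick → Nordquist → Oakfield: 94% × 24% × 65% × 50% = 7.332%.
Via Nordquist → Oakfield: 30% × 65% × 50% = 9.75%.
Via Kestrel → Nordquist → Oakfield: 79% × 40% × 65% × 50% = 10.27%.
Via Kestrel → Oakfield: 79% × 15% × 50% = 5.925%.
Via Oakfield: 20% × 50% = 10%.
Total: 11.28% + 15% + 15.8% + 7.332% + 9.75% + 10.27% + 5.925% + 10% = 85.357%.
Rounded: 85.36%.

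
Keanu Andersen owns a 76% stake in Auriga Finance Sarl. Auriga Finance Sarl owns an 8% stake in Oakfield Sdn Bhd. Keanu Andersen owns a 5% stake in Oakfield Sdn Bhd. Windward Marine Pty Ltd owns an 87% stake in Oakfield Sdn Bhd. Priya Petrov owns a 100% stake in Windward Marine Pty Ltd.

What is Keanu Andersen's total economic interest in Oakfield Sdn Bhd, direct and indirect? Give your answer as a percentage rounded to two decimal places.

11.08%

Keanu reaches Oakfield along 2 paths.
Via Auriga: 76% × 8% = 6.08%.
Direct stake: 5% = 5%.
Total: 6.08% + 5% = 11.08%.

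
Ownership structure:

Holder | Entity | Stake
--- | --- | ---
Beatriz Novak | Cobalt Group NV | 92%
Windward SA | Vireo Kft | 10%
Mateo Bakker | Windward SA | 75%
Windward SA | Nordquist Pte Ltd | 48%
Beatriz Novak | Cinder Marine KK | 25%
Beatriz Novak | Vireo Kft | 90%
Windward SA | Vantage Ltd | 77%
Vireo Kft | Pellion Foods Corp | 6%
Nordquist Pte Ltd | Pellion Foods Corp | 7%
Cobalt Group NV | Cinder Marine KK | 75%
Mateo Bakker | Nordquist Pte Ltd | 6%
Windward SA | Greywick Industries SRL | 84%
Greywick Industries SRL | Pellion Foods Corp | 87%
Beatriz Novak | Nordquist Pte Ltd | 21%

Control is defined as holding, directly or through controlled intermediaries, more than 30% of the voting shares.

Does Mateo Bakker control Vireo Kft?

Mateo holds 75% of Windward, so Mateo controls Windward.
Windward holds 84% of Greywick, so Mateo controls Greywick.
Mateo and Windward together hold 6% + 48% = 54% of Nordquist, so Mateo controls Nordquist.
Windward holds 77% of Vantage, so Mateo controls Vantage.
Greywick and Nordquist together hold 87% + 7% = 94% of Pellion, so Mateo controls Pellion.
In Vireo, Mateo's side holds only 10%, not > 30%.
So Mateo does not control Vireo.

No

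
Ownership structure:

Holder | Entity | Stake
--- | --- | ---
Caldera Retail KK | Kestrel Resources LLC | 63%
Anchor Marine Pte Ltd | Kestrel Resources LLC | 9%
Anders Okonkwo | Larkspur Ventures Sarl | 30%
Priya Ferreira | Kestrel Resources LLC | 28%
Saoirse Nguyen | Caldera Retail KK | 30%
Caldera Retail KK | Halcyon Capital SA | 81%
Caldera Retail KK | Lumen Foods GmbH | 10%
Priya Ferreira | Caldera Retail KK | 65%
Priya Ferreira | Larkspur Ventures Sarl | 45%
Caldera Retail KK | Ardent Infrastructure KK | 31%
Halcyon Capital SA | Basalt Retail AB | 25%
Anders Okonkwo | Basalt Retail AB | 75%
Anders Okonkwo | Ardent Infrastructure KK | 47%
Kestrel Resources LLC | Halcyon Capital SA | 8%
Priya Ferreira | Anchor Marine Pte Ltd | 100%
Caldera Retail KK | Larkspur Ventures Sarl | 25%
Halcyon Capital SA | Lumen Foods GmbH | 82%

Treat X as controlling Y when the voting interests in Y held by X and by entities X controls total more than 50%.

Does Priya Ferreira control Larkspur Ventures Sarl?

Priya holds 65% of Caldera, so Priya controls Caldera.
Caldera and Priya together hold 25% + 45% = 70% of Larkspur, so Priya controls Larkspur.

Yes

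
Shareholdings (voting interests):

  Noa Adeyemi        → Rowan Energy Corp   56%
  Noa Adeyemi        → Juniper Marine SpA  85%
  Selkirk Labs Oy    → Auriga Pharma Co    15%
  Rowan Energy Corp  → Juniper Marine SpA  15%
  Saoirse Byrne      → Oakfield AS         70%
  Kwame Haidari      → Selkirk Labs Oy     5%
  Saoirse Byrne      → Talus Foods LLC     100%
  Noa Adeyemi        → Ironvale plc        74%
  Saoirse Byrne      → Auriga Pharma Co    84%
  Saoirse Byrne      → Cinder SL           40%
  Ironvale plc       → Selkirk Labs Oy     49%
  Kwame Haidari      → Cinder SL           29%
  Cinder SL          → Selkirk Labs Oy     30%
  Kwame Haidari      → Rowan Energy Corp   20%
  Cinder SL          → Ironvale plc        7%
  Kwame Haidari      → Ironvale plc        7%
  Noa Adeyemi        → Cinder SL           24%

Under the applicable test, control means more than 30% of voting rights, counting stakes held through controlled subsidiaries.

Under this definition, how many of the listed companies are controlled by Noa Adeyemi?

Noa holds 56% of Rowan, so Noa controls Rowan.
Noa holds 74% of Ironvale, so Noa controls Ironvale.
Ironvale holds 49% of Selkirk, so Noa controls Selkirk.
Rowan and Noa together hold 15% + 85% = 100% of Juniper, so Noa controls Juniper.
No other company's threshold is met.
Noa controls 4 companies.

4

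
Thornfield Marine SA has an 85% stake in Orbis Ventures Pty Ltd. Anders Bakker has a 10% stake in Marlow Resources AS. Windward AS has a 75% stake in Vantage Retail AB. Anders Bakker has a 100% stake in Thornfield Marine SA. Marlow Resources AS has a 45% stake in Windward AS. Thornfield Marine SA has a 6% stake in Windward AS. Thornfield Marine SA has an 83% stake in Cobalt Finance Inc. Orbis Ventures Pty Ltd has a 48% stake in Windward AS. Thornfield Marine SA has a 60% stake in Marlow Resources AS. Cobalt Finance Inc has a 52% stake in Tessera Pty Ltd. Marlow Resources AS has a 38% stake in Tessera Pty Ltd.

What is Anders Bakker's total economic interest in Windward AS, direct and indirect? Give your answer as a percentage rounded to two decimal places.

Anders reaches Windward along 4 paths.
Via Thornfield → Orbis: 100% × 85% × 48% = 40.8%.
Via Thornfield → Marlow: 100% × 60% × 45% = 27%.
Via Marlow: 10% × 45% = 4.5%.
Via Thornfield: 100% × 6% = 6%.
Total: 40.8% + 27% + 4.5% + 6% = 78.3%.
Rounded: 78.30%.

78.30%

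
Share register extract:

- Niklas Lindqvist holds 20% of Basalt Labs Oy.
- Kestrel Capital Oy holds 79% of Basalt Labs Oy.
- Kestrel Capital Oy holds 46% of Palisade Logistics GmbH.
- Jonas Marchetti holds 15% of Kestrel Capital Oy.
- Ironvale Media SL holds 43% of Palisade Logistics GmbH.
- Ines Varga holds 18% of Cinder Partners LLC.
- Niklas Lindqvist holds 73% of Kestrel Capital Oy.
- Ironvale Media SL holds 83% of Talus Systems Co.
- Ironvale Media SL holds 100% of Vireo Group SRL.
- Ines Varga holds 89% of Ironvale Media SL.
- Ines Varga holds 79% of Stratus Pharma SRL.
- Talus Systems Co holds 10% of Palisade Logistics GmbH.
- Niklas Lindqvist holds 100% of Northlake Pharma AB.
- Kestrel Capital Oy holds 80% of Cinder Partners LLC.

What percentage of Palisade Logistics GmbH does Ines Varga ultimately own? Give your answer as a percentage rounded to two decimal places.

Ines reaches Palisade along 2 paths.
Via Ironvale → Talus: 89% × 83% × 10% = 7.387%.
Via Ironvale: 89% × 43% = 38.27%.
Total: 7.387% + 38.27% = 45.657%.
Rounded: 45.66%.

45.66%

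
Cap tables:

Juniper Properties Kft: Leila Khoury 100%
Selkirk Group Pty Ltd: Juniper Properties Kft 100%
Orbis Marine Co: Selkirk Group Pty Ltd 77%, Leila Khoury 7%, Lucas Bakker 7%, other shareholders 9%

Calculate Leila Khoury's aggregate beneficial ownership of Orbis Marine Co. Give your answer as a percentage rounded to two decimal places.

Leila reaches Orbis along 2 paths.
Via Juniper → Selkirk: 100% × 100% × 77% = 77%.
Direct stake: 7% = 7%.
Total: 77% + 7% = 84%.
Rounded: 84.00%.

84.00%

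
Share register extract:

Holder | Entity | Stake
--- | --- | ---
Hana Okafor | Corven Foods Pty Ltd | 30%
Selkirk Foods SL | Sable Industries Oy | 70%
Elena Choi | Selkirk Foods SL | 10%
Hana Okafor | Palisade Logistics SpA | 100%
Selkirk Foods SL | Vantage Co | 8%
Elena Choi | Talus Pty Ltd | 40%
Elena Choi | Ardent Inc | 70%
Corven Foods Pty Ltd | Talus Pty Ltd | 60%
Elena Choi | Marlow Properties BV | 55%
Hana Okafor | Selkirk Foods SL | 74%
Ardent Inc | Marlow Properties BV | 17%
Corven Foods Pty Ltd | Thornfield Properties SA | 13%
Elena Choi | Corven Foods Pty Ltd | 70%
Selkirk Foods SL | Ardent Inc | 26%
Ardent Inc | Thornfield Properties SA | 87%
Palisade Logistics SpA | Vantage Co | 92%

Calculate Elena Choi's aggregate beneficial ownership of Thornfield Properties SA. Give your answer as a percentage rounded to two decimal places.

72.26%

Elena reaches Thornfield along 3 paths.
Via Ardent: 70% × 87% = 60.9%.
Via Selkirk → Ardent: 10% × 26% × 87% = 2.262%.
Via Corven: 70% × 13% = 9.1%.
Total: 60.9% + 2.262% + 9.1% = 72.262%.
Rounded: 72.26%.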